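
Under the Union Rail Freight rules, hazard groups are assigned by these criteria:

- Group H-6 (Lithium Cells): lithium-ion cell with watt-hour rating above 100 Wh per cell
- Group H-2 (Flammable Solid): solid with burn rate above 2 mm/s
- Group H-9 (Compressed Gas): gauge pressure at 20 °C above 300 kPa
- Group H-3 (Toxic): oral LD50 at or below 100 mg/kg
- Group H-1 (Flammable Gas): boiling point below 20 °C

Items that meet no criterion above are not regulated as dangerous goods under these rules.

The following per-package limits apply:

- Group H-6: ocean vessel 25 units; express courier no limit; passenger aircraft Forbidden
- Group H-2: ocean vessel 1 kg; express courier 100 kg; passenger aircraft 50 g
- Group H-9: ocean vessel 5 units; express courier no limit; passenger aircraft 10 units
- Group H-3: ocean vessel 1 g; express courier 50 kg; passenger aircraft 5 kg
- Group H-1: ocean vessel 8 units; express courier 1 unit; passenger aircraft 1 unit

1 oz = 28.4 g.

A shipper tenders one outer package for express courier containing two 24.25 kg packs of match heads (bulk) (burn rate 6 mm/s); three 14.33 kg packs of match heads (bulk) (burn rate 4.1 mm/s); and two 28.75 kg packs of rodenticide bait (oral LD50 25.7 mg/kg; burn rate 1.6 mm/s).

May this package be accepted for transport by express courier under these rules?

No

Match heads (bulk): burn rate 6 mm/s > 2 mm/s → Group H-2 (Flammable Solid).
With burn rate 4.1 mm/s (> 2 mm/s), the match heads (bulk) fall in Group H-2.
Rodenticide bait: oral LD50 25.7 mg/kg ≤ 100 mg/kg → Group H-3 (Toxic).
Group H-3 quantity: two 28.75 kg packs = 57.5 kg.
57.5 kg > 50 kg (express courier limit, Group H-3) — over the limit.
Group H-2 net quantity: (two 24.25 kg packs = 48.5 kg) + (three 14.33 kg packs = 42.99 kg) = 91.49 kg.
91.49 kg ≤ 100 kg (express courier limit, Group H-2) — within limit.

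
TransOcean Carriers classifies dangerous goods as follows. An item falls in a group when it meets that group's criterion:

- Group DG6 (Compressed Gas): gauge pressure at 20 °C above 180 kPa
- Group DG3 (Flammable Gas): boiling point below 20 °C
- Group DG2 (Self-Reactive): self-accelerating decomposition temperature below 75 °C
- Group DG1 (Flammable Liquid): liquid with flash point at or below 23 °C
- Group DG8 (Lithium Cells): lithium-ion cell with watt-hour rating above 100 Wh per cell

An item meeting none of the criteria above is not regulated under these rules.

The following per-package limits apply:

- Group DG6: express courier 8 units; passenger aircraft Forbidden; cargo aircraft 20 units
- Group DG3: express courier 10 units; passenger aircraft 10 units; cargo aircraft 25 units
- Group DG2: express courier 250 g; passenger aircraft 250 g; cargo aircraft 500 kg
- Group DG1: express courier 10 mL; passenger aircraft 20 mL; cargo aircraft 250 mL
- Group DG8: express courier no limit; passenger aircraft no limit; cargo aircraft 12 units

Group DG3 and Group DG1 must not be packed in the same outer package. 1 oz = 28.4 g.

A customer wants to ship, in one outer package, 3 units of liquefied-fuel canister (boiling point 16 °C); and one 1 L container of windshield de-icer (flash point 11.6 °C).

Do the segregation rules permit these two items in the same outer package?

Boiling point 16 °C meets the Group DG3 criterion (Flammable Gas), so the liquefied-fuel canister is Group DG3.
With flash point 11.6 °C (≤ 23 °C), the windshield de-icer falls in Group DG1.
Group DG3 and Group DG1 may not share an outer package.

No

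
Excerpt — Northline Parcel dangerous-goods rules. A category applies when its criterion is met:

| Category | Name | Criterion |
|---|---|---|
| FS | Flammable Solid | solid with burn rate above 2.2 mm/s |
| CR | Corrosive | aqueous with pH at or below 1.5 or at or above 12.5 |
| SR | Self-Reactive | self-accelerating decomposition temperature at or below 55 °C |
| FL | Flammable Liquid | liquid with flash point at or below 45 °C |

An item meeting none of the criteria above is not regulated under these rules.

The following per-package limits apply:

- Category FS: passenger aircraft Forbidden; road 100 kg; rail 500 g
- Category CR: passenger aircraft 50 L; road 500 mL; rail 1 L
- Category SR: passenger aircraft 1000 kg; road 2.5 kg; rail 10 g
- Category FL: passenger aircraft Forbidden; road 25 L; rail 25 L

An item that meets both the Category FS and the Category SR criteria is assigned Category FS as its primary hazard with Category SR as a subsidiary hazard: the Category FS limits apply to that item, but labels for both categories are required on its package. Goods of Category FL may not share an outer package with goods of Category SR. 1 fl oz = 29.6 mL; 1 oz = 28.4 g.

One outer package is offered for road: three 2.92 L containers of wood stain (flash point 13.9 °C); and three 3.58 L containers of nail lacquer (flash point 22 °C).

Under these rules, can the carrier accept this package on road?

The wood stain has flash point 13.9 °C, which is ≤ 45 °C, so it is Category FL (Flammable Liquid).
The nail lacquer has flash point 22 °C, which is ≤ 45 °C, so it is Category FL (Flammable Liquid).
Category FL net quantity: (three 2.92 L containers = 8.76 L) + (three 3.58 L containers = 10.74 L) = 19.5 L.
19.5 L is within the road limit of 25 L for Category FL.

Yes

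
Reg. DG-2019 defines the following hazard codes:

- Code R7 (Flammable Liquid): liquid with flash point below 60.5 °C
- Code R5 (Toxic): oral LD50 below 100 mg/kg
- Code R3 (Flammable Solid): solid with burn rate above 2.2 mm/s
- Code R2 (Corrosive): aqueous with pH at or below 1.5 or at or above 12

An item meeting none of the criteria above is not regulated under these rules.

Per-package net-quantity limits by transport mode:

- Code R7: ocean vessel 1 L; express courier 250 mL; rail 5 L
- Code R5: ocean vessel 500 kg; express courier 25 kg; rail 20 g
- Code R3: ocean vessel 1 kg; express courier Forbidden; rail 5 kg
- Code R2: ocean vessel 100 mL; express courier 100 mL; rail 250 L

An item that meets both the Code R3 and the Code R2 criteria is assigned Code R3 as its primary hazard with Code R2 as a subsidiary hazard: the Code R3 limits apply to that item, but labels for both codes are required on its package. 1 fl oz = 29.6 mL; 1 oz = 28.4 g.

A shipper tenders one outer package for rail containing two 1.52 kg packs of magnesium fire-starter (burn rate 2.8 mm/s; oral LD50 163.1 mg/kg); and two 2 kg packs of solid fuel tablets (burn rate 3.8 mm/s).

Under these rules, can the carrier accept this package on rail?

No

Magnesium fire-starter: burn rate 2.8 mm/s > 2.2 mm/s → Code R3 (Flammable Solid).
Solid fuel tablets: burn rate 3.8 mm/s > 2.2 mm/s → Code R3 (Flammable Solid).
Total Code R3: (two 1.52 kg packs = 3.04 kg) + (two 2 kg packs = 4 kg) = 7.04 kg.
That exceeds the Code R3 rail limit of 5 kg.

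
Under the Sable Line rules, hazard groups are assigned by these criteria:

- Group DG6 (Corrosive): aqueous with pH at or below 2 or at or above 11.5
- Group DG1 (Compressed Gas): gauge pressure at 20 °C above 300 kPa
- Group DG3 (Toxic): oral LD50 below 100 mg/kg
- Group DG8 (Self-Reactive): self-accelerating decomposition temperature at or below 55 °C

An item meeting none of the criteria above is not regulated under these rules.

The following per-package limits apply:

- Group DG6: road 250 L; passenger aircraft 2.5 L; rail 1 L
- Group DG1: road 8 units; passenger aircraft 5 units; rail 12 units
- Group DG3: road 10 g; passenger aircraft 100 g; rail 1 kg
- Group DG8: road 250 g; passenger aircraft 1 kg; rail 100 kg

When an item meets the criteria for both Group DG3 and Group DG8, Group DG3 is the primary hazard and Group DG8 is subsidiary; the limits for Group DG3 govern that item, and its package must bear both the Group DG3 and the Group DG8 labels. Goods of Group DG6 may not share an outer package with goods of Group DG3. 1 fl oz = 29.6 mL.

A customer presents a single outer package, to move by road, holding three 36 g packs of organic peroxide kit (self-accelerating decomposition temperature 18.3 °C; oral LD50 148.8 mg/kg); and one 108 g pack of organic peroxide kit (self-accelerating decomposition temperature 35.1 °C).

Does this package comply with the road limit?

Yes

Self-accelerating decomposition temperature 18.3 °C meets the Group DG8 criterion (Self-Reactive), so the organic peroxide kit is Group DG8.
With self-accelerating decomposition temperature 35.1 °C (≤ 55 °C), the organic peroxide kit falls in Group DG8.
Total Group DG8: (three 36 g packs = 108 g) + 108 g = 216 g.
216 g is within the road limit of 250 g for Group DG8.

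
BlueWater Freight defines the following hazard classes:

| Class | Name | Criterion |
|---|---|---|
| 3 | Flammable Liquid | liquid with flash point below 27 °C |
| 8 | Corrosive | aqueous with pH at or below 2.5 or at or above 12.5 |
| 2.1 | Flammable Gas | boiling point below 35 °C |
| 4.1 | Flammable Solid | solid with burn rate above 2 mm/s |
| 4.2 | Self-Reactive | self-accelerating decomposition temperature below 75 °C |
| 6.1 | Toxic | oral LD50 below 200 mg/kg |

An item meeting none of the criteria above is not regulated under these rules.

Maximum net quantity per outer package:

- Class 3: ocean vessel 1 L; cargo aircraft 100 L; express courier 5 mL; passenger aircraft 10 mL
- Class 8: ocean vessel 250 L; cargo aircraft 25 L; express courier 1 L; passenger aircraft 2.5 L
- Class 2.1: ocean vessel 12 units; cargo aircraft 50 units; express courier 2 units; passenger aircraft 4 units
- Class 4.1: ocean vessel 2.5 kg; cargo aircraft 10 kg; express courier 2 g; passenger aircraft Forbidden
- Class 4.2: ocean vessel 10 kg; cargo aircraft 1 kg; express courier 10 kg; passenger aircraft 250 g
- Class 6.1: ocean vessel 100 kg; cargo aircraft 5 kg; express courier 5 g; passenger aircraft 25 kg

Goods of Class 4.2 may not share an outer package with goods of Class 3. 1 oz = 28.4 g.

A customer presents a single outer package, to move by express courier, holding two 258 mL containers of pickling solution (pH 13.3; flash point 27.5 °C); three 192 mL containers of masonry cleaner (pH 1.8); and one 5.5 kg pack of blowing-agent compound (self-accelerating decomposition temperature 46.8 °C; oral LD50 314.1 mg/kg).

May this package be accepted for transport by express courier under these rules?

Pickling solution: pH 13.3 ≥ 12.5 → Class 8 (Corrosive).
With pH 1.8 (≤ 2.5), the masonry cleaner falls in Class 8.
Self-accelerating decomposition temperature 46.8 °C meets the Class 4.2 criterion (Self-Reactive), so the blowing-agent compound is Class 4.2.
Total Class 8: (two 258 mL containers = 516 mL) + (three 192 mL containers = 576 mL) = 1.092 L.
1.092 L > 1 L (express courier limit, Class 8) — over the limit.
Class 4.2 quantity: 5.5 kg.
That is within the Class 4.2 express courier limit of 10 kg.
The segregation rule (Class 4.2 with Class 3) does not apply to Class 8 with Class 4.2.

No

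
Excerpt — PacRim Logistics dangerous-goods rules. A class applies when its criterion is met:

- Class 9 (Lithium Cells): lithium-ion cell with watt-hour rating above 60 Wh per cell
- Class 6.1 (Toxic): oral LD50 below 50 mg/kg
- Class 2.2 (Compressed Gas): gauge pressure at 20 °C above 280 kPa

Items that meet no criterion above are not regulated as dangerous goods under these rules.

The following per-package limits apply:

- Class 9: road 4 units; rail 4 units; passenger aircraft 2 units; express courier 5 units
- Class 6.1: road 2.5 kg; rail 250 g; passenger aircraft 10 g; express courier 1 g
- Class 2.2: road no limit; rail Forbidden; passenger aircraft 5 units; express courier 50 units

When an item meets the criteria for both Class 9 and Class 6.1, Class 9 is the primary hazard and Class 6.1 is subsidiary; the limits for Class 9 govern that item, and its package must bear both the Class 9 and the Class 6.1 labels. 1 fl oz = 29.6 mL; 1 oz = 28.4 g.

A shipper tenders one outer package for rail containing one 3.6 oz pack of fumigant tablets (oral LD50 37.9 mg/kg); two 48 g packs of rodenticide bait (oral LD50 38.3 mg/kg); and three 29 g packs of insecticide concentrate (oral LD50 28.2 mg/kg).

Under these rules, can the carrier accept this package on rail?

Fumigant tablets: oral LD50 37.9 mg/kg < 50 mg/kg → Class 6.1 (Toxic).
Oral LD50 38.3 mg/kg meets the Class 6.1 criterion (Toxic), so the rodenticide bait is Class 6.1.
With oral LD50 28.2 mg/kg (< 50 mg/kg), the insecticide concentrate falls in Class 6.1.
Total Class 6.1: (one 3.6 oz pack = 102.24 g) + (two 48 g packs = 96 g) + (three 29 g packs = 87 g) = 285.24 g.
That exceeds the Class 6.1 rail limit of 250 g.

No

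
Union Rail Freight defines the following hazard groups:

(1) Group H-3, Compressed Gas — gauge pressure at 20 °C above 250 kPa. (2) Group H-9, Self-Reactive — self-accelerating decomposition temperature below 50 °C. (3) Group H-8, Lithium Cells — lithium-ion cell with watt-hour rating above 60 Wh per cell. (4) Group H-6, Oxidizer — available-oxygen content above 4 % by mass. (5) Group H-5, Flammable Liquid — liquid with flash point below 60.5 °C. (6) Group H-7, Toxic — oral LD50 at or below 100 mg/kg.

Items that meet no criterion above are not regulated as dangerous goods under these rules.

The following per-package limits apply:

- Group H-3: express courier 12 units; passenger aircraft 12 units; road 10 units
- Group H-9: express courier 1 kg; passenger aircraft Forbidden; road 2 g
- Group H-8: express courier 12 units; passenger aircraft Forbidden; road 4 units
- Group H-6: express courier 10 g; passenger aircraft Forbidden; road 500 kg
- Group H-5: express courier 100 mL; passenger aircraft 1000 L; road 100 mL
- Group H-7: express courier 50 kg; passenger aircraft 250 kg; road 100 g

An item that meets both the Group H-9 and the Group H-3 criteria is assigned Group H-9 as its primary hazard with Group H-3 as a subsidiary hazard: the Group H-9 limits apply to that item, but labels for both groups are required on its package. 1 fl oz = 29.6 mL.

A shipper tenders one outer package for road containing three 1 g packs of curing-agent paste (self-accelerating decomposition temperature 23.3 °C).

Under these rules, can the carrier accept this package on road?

No

With self-accelerating decomposition temperature 23.3 °C (< 50 °C), the curing-agent paste falls in Group H-9.
Group H-9 quantity: three 1 g packs = 3 g.
3 g > 2 g (road limit, Group H-9) — over the limit.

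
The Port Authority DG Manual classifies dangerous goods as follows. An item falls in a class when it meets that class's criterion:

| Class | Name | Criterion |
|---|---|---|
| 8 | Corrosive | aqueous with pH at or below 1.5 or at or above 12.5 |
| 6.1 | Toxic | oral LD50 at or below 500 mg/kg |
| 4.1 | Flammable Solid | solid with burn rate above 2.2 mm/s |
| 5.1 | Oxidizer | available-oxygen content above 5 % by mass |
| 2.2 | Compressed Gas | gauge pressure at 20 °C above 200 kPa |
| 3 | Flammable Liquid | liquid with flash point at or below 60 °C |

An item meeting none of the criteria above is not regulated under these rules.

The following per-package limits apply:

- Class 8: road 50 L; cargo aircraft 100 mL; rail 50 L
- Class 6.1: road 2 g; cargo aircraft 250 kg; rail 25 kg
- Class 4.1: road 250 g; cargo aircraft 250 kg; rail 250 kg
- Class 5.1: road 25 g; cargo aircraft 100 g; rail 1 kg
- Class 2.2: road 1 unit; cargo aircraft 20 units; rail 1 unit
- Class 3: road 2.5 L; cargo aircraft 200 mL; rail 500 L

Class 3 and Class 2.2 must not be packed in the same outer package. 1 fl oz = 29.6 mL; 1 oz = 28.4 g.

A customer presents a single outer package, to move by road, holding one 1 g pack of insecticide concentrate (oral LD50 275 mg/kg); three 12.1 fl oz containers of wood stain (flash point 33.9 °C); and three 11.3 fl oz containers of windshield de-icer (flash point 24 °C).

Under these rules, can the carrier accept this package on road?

With oral LD50 275 mg/kg (≤ 500 mg/kg), the insecticide concentrate falls in Class 6.1.
Wood stain: flash point 33.9 °C ≤ 60 °C → Class 3 (Flammable Liquid).
Flash point 24 °C meets the Class 3 criterion (Flammable Liquid), so the windshield de-icer is Class 3.
Class 3 net quantity: (three 12.1 fl oz containers = 1074.48 mL) + (three 11.3 fl oz containers = 1003.44 mL) = 2077.92 mL.
2077.92 mL is within the road limit of 2.5 L for Class 3.
Class 6.1 quantity: 1 g.
1 g ≤ 2 g (road limit, Class 6.1) — within limit.
The segregation rule (Class 3 with Class 2.2) does not apply to Class 3 with Class 6.1.
Every hazard class is within its road limit and no segregation rule is violated.

Yes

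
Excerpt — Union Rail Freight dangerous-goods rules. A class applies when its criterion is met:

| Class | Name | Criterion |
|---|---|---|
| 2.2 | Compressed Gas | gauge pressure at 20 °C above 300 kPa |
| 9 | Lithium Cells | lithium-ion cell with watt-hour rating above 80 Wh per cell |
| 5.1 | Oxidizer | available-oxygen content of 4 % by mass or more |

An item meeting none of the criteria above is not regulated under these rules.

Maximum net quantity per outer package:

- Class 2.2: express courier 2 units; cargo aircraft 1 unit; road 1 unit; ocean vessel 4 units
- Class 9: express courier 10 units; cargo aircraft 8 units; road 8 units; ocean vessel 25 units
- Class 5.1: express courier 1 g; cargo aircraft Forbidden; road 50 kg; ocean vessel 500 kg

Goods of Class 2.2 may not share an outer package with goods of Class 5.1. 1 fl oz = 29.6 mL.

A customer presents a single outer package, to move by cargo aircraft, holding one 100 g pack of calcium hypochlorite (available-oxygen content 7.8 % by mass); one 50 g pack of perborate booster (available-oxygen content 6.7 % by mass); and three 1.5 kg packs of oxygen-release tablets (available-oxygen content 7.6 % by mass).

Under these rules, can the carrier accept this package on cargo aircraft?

No

With available-oxygen content 7.8 % by mass (≥ 4 % by mass), the calcium hypochlorite falls in Class 5.1.
The perborate booster has available-oxygen content 6.7 % by mass, which is ≥ 4 % by mass, so it is Class 5.1 (Oxidizer).
Available-oxygen content 7.6 % by mass meets the Class 5.1 criterion (Oxidizer), so the oxygen-release tablets are Class 5.1.
Class 5.1 net quantity: 100 g + 50 g + (three 1.5 kg packs = 4.5 kg) = 4.65 kg.
By cargo aircraft, Class 5.1 is Forbidden regardless of quantity.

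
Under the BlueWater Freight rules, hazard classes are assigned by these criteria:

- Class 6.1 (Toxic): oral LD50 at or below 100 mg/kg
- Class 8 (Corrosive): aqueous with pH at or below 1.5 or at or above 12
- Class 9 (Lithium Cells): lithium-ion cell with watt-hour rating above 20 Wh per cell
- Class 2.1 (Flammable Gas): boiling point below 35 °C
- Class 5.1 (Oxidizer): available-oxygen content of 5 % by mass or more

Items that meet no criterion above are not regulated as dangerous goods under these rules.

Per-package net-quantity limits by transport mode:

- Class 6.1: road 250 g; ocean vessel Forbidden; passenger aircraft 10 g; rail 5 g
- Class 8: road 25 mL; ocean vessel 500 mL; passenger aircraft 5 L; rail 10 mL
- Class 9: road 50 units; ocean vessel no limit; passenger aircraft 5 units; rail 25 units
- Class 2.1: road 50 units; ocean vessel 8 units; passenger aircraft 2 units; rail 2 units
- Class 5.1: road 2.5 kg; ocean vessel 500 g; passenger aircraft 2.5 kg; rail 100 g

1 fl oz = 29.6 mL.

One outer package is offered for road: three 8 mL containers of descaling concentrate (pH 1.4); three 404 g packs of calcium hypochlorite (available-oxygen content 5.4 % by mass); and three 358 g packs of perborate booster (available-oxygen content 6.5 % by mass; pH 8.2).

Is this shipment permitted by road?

With pH 1.4 (≤ 1.5), the descaling concentrate falls in Class 8.
With available-oxygen content 5.4 % by mass (≥ 5 % by mass), the calcium hypochlorite falls in Class 5.1.
With available-oxygen content 6.5 % by mass (≥ 5 % by mass), the perborate booster falls in Class 5.1.
Total Class 5.1: (three 404 g packs = 1.212 kg) + (three 358 g packs = 1.074 kg) = 2.286 kg.
That is within the Class 5.1 road limit of 2.5 kg.
Class 8 quantity: three 8 mL containers = 24 mL.
24 mL ≤ 25 mL (road limit, Class 8) — within limit.
Every hazard class is within its road limit and no segregation rule is violated.

Yes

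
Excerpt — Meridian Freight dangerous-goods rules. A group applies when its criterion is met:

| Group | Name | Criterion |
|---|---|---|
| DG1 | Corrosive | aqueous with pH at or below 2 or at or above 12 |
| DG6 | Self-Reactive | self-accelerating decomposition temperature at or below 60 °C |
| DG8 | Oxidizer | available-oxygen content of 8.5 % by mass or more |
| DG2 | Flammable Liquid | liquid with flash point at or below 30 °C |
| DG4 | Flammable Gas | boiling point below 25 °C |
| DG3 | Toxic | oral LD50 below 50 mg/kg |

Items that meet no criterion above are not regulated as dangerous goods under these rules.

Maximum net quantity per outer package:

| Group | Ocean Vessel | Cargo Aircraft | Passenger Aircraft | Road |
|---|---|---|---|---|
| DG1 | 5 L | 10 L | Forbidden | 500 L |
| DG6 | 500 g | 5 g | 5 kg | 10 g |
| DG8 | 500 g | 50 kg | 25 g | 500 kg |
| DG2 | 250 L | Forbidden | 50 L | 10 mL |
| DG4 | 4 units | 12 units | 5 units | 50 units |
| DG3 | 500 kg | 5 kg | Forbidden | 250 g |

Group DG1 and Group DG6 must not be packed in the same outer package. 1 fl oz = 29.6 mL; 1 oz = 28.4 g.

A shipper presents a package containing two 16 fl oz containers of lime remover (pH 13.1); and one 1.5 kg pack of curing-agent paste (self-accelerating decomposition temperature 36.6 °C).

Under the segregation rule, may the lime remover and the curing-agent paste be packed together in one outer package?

No

Lime remover: pH 13.1 ≥ 12 → Group DG1 (Corrosive).
The curing-agent paste has self-accelerating decomposition temperature 36.6 °C, which is ≤ 60 °C, so it is Group DG6 (Self-Reactive).
Group DG1 and Group DG6 may not share an outer package.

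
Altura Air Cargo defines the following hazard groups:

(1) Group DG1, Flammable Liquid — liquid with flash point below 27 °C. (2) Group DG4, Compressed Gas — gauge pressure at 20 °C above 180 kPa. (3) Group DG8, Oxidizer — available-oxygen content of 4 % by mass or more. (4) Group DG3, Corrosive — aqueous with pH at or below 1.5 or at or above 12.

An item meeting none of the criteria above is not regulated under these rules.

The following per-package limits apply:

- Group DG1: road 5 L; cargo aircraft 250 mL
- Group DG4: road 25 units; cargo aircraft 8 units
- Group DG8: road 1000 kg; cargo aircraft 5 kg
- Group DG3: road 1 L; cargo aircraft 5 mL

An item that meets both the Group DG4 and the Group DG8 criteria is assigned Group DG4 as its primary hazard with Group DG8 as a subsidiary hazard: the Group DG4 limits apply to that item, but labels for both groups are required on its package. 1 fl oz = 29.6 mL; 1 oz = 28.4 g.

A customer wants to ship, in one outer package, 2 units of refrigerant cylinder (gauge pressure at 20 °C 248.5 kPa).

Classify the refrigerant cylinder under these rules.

Group DG4

The refrigerant cylinder has gauge pressure at 20 °C 248.5 kPa, which is > 180 kPa, so it is Group DG4 (Compressed Gas).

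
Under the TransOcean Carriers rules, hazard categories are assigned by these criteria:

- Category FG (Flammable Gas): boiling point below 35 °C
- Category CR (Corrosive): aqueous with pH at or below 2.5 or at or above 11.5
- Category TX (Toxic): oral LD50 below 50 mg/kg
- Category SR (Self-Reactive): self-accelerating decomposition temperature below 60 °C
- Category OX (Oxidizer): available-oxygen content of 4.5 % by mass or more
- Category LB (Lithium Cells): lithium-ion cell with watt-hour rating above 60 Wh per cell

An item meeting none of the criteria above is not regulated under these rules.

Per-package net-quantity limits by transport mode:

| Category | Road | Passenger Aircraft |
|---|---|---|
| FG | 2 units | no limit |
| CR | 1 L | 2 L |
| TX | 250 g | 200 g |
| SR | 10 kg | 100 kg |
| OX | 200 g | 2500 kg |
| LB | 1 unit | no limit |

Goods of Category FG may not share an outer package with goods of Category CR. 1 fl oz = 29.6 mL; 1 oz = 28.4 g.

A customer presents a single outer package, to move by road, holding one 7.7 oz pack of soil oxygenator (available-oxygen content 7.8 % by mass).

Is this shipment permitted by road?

Soil oxygenator: available-oxygen content 7.8 % by mass ≥ 4.5 % by mass → Category OX (Oxidizer).
Category OX quantity: one 7.7 oz pack = 218.68 g.
218.68 g exceeds the road limit of 200 g for Category OX.

No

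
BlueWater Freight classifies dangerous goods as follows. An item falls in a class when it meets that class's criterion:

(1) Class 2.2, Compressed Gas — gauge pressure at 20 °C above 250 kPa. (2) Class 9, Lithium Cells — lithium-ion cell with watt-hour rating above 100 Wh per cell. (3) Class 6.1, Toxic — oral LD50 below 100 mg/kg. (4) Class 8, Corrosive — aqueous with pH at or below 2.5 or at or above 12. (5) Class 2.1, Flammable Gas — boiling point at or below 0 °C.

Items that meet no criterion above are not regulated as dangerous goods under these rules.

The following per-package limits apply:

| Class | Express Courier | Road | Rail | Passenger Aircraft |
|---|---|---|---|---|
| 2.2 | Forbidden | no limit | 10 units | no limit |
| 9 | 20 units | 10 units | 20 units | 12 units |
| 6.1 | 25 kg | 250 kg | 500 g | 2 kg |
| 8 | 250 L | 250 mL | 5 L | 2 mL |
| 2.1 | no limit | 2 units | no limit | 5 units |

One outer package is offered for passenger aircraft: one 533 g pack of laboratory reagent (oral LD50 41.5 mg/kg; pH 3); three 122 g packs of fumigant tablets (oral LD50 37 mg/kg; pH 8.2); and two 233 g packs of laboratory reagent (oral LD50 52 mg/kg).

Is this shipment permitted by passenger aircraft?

Oral LD50 41.5 mg/kg meets the Class 6.1 criterion (Toxic), so the laboratory reagent is Class 6.1.
With oral LD50 37 mg/kg (< 100 mg/kg), the fumigant tablets fall in Class 6.1.
Laboratory reagent: oral LD50 52 mg/kg < 100 mg/kg → Class 6.1 (Toxic).
Total Class 6.1: 533 g + (three 122 g packs = 366 g) + (two 233 g packs = 466 g) = 1.365 kg.
That is within the Class 6.1 passenger aircraft limit of 2 kg.

Yes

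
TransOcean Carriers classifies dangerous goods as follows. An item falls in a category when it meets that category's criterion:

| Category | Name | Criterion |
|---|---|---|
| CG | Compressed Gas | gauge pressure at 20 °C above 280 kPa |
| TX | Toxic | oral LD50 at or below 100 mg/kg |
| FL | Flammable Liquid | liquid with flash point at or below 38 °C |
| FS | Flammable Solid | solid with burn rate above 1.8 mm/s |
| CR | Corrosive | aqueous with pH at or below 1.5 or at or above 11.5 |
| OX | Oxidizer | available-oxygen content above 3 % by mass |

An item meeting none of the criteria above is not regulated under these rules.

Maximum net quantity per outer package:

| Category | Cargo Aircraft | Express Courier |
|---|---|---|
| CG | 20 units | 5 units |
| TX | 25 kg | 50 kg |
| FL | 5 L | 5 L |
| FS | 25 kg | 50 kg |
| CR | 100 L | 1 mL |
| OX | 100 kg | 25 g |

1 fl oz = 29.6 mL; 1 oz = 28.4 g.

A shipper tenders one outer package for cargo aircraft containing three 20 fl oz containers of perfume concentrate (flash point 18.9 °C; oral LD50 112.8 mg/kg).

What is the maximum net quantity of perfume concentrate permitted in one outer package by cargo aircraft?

Perfume concentrate: flash point 18.9 °C ≤ 38 °C → Category FL (Flammable Liquid).
The cargo aircraft limit for Category FL is 5 L.

5 L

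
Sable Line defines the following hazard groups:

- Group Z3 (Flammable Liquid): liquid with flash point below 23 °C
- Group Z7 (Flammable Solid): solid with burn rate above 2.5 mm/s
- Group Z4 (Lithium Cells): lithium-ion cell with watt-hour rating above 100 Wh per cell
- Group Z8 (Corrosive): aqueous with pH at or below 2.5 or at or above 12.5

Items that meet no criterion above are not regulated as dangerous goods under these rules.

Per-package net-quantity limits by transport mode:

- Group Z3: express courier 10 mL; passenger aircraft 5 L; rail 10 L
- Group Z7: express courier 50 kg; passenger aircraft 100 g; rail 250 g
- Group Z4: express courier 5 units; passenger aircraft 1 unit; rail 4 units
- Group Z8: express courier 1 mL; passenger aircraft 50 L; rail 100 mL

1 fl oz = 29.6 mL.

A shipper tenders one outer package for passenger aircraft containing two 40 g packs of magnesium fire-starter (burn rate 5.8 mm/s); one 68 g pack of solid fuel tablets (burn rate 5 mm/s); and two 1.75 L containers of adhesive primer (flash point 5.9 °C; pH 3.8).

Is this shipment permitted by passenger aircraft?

No

The magnesium fire-starter has burn rate 5.8 mm/s, which is > 2.5 mm/s, so it is Group Z7 (Flammable Solid).
Burn rate 5 mm/s meets the Group Z7 criterion (Flammable Solid), so the solid fuel tablets are Group Z7.
The adhesive primer has flash point 5.9 °C, which is < 23 °C, so it is Group Z3 (Flammable Liquid).
Group Z7 net quantity: (two 40 g packs = 80 g) + 68 g = 148 g.
148 g exceeds the passenger aircraft limit of 100 g for Group Z7.
Group Z3 quantity: two 1.75 L containers = 3.5 L.
That is within the Group Z3 passenger aircraft limit of 5 L.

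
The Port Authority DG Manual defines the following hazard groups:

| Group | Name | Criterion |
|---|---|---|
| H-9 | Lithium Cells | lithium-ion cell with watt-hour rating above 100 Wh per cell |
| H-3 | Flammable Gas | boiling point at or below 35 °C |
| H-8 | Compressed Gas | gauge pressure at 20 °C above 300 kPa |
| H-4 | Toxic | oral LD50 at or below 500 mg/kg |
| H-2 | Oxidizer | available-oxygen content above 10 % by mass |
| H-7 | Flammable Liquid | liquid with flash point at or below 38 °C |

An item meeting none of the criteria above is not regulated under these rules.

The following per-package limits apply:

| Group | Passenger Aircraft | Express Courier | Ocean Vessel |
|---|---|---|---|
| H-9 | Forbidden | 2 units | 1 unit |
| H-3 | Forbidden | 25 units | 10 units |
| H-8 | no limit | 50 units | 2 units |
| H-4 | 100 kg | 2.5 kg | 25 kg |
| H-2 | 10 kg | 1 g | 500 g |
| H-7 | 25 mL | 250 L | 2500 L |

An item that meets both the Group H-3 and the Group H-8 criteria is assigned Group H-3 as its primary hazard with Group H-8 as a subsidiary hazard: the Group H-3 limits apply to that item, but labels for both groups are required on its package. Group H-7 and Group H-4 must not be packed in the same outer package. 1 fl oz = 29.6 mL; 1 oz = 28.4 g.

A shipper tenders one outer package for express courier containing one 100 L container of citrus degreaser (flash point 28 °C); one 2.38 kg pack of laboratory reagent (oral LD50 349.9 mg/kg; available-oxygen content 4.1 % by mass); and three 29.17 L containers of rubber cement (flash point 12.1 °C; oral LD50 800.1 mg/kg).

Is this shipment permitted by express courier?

No

With flash point 28 °C (≤ 38 °C), the citrus degreaser falls in Group H-7.
Oral LD50 349.9 mg/kg meets the Group H-4 criterion (Toxic), so the laboratory reagent is Group H-4.
The rubber cement has flash point 12.1 °C, which is ≤ 38 °C, so it is Group H-7 (Flammable Liquid).
Group H-7 net quantity: 100 L + (three 29.17 L containers = 87.51 L) = 187.51 L.
That is within the Group H-7 express courier limit of 250 L.
Group H-4 quantity: 2.38 kg.
2.38 kg ≤ 2.5 kg (express courier limit, Group H-4) — within limit.
Group H-7 and Group H-4 may not share an outer package.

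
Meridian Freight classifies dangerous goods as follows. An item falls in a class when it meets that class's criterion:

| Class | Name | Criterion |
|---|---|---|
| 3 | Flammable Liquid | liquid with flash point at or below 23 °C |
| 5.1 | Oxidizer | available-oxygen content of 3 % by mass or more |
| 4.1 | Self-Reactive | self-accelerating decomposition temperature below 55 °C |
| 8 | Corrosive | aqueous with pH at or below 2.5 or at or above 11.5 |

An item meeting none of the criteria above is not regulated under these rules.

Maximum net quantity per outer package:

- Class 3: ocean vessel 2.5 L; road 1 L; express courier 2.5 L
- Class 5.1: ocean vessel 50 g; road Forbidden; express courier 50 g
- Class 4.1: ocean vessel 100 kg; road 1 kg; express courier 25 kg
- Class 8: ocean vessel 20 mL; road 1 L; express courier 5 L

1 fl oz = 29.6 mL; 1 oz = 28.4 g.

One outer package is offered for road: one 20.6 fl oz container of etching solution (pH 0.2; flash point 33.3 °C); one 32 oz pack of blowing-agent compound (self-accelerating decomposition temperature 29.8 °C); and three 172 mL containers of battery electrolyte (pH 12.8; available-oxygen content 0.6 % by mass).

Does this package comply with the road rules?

With pH 0.2 (≤ 2.5), the etching solution falls in Class 8.
With self-accelerating decomposition temperature 29.8 °C (< 55 °C), the blowing-agent compound falls in Class 4.1.
pH 12.8 meets the Class 8 criterion (Corrosive), so the battery electrolyte is Class 8.
Total Class 8: (one 20.6 fl oz container = 609.76 mL) + (three 172 mL containers = 516 mL) = 1125.76 mL.
That exceeds the Class 8 road limit of 1 L.
Class 4.1 quantity: one 32 oz pack = 908.8 g.
908.8 g ≤ 1 kg (road limit, Class 4.1) — within limit.

No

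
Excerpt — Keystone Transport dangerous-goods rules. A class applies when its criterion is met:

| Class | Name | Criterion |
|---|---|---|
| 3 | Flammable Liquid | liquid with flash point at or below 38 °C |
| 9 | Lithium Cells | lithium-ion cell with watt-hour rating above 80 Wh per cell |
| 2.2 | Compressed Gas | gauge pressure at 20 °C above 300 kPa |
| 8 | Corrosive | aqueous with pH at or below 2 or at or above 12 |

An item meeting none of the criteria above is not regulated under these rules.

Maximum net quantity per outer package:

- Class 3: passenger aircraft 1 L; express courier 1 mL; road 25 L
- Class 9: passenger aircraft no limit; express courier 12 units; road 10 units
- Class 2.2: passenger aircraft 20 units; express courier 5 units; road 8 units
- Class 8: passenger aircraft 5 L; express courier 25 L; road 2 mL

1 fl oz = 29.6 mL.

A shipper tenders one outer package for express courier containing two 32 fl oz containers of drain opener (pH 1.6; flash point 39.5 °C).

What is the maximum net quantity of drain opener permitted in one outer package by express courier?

25 L

Drain opener: pH 1.6 ≤ 2 → Class 8 (Corrosive).
The express courier limit for Class 8 is 25 L.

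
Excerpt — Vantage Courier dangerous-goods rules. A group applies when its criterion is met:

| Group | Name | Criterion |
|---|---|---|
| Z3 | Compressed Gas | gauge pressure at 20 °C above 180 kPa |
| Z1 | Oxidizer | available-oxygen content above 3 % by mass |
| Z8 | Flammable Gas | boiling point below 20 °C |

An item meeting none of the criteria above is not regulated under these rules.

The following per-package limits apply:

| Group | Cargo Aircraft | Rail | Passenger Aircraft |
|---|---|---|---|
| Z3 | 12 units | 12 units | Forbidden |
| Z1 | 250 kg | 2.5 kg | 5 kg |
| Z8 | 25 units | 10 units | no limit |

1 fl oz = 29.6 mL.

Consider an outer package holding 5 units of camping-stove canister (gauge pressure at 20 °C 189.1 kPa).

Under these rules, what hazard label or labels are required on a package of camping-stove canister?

Group Z3

With gauge pressure at 20 °C 189.1 kPa (> 180 kPa), the camping-stove canister falls in Group Z3.
Only the Group Z3 label is required.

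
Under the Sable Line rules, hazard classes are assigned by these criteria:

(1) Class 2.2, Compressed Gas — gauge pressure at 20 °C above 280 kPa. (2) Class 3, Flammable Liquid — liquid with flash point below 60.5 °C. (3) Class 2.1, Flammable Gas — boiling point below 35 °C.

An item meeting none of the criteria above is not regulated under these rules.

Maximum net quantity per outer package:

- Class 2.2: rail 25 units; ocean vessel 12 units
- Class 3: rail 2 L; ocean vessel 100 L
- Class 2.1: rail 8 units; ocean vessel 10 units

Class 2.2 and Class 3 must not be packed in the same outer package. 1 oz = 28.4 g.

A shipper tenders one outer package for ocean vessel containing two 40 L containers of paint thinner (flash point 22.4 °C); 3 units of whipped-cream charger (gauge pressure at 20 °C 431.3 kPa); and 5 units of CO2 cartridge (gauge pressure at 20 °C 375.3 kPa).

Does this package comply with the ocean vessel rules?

No

With flash point 22.4 °C (< 60.5 °C), the paint thinner falls in Class 3.
With gauge pressure at 20 °C 431.3 kPa (> 280 kPa), the whipped-cream charger falls in Class 2.2.
Gauge pressure at 20 °C 375.3 kPa meets the Class 2.2 criterion (Compressed Gas), so the CO2 cartridge is Class 2.2.
Total Class 2.2: 3 units + 5 units = 8 units.
That is within the Class 2.2 ocean vessel limit of 12 units.
Class 3 quantity: two 40 L containers = 80 L.
80 L is within the ocean vessel limit of 100 L for Class 3.
Class 2.2 and Class 3 may not share an outer package.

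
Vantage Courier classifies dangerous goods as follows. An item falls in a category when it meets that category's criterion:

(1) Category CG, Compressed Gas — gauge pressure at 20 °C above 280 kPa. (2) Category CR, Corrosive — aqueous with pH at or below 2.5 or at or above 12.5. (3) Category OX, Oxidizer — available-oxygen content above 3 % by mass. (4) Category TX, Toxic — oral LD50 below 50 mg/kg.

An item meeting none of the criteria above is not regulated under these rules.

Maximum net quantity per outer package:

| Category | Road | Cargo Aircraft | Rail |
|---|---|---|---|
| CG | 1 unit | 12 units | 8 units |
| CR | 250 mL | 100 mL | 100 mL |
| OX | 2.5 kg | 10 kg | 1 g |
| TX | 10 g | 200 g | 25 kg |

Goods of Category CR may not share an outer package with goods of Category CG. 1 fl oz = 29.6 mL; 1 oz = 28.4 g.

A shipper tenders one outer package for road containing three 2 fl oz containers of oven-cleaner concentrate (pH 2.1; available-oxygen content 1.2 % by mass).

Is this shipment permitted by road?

Yes

The oven-cleaner concentrate has pH 2.1, which is ≤ 2.5, so it is Category CR (Corrosive).
Category CR quantity: three 2 fl oz containers = 177.6 mL.
177.6 mL ≤ 250 mL (road limit, Category CR) — within limit.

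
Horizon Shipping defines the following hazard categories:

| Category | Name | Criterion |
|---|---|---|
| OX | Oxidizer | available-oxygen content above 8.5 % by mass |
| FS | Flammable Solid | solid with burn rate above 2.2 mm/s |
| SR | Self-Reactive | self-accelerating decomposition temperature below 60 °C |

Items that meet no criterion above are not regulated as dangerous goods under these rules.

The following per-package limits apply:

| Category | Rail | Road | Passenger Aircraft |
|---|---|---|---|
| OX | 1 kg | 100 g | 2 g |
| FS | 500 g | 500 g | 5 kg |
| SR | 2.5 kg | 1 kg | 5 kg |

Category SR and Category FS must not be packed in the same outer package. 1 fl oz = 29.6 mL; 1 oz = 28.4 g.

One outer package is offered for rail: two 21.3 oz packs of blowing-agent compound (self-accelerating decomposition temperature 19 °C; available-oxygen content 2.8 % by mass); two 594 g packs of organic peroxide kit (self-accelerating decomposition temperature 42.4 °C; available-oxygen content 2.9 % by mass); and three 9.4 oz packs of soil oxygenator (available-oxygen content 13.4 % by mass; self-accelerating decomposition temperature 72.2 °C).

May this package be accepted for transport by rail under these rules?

The blowing-agent compound has self-accelerating decomposition temperature 19 °C, which is < 60 °C, so it is Category SR (Self-Reactive).
Self-accelerating decomposition temperature 42.4 °C meets the Category SR criterion (Self-Reactive), so the organic peroxide kit is Category SR.
The soil oxygenator has available-oxygen content 13.4 % by mass, which is > 8.5 % by mass, so it is Category OX (Oxidizer).
Total Category SR: (two 21.3 oz packs = 1209.84 g) + (two 594 g packs = 1.188 kg) = 2397.84 g.
That is within the Category SR rail limit of 2.5 kg.
Category OX quantity: three 9.4 oz packs = 800.88 g.
800.88 g ≤ 1 kg (rail limit, Category OX) — within limit.
The segregation rule (Category SR with Category FS) does not apply to Category SR with Category OX.
Every hazard category is within its rail limit and no segregation rule is violated.

Yes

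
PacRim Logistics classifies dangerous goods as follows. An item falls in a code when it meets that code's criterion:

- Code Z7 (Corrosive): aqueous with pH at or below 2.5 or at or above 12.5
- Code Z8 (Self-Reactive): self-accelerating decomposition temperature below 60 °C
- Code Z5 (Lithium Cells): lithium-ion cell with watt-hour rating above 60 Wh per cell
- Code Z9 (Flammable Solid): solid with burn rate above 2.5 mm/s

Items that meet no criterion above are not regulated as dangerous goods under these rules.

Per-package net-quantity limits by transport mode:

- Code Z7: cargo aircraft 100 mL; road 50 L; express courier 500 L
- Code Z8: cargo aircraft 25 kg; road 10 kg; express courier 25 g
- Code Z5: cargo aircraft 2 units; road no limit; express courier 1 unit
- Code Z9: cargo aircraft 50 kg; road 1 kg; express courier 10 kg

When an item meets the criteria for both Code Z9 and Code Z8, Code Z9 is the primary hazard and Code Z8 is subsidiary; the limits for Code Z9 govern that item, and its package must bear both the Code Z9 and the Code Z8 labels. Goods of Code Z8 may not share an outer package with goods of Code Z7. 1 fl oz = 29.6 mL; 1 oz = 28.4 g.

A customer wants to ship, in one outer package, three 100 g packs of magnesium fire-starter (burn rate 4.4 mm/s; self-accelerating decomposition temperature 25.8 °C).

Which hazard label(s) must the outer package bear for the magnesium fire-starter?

Code Z8 and Z9

The magnesium fire-starter has burn rate 4.4 mm/s, which is > 2.5 mm/s, so it is Code Z9 (Flammable Solid).
With self-accelerating decomposition temperature 25.8 °C (< 60 °C), the magnesium fire-starter falls in Code Z8.
By the precedence rule Code Z9 is primary and Code Z8 is subsidiary, and that rule requires both labels on the package.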